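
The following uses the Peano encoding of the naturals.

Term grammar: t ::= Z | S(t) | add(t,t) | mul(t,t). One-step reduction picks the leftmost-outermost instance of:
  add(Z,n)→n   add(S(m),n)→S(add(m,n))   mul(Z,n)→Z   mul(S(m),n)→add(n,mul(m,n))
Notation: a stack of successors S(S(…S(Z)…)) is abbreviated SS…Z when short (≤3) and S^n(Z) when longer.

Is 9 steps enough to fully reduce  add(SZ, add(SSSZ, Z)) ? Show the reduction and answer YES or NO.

Answer: YES — reaches normal form S^4(Z) in 6 ≤ 9 steps

Derivation:
  start: add(SZ, add(SSSZ, Z))
  [1] S(add(Z, add(SSSZ, Z)))
  [2] S(add(SSSZ, Z))
  [3] S(S(add(SSZ, Z)))
  [4] S(S(S(add(SZ, Z))))
  [5] S(S(S(S(add(Z, Z)))))
  [6] S^4(Z)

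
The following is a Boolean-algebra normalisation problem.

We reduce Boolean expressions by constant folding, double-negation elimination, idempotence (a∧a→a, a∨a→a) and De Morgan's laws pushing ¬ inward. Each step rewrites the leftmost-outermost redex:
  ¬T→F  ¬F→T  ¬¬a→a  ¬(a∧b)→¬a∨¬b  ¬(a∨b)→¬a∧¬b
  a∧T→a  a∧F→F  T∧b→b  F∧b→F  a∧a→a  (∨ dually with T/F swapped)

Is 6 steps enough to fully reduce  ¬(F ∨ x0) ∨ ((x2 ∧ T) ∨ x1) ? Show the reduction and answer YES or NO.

  start: ¬(F ∨ x0) ∨ ((x2 ∧ T) ∨ x1)
  [1] (¬F ∧ ¬x0) ∨ ((x2 ∧ T) ∨ x1)
  [2] (T ∧ ¬x0) ∨ ((x2 ∧ T) ∨ x1)
  [3] ¬x0 ∨ ((x2 ∧ T) ∨ x1)
  [4] ¬x0 ∨ (x2 ∨ x1)

Answer: YES — reaches normal form ¬x0 ∨ (x2 ∨ x1) in 4 ≤ 6 steps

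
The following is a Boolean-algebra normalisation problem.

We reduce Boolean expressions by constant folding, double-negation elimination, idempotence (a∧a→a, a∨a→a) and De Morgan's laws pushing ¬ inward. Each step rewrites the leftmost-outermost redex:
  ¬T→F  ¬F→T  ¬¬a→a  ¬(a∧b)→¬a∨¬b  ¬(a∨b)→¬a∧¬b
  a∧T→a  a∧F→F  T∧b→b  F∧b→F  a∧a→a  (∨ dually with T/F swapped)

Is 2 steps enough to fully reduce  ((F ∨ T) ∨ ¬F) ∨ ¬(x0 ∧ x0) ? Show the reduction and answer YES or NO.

  start: ((F ∨ T) ∨ ¬F) ∨ ¬(x0 ∧ x0)
  [1] (T ∨ ¬F) ∨ ¬(x0 ∧ x0)
  [2] T ∨ ¬(x0 ∧ x0)

Answer: NO — after 2 steps the term is T ∨ ¬(x0 ∧ x0), not yet normal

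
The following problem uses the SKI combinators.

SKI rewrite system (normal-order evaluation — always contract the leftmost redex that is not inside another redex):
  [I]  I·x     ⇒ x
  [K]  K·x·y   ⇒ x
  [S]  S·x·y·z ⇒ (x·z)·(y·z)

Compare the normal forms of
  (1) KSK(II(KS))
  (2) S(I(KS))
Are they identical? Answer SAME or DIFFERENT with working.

Answer: SAME — A ⇓ S(KS), B ⇓ S(KS)

Derivation:
Term A:
  start: KSK(II(KS))
  [1] S(II(KS))
  [2] S(I(KS))
  [3] S(KS)

Term B:
  start: S(I(KS))
  [1] S(KS)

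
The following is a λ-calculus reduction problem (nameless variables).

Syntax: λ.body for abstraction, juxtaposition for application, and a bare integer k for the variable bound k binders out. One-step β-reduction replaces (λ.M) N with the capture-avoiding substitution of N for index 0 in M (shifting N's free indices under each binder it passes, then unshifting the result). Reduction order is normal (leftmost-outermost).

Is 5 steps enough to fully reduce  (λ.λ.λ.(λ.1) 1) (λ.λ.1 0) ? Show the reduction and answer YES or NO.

  start: (λ.λ.λ.(λ.1) 1) (λ.λ.1 0)
  →1  λ.λ.(λ.1) 1
  →2  λ.λ.0

Answer: YES — reaches normal form λ.λ.0 in 2 ≤ 5 steps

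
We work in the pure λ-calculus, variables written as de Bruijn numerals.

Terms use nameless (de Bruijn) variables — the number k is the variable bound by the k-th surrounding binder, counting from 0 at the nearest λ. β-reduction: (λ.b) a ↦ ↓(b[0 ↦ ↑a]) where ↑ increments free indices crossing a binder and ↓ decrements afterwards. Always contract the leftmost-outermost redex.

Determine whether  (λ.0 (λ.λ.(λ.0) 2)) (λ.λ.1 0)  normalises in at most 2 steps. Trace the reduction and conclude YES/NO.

  start: (λ.0 (λ.λ.(λ.0) 2)) (λ.λ.1 0)
  step 1: (λ.λ.1 0) (λ.λ.(λ.0) (λ.λ.1 0))
  step 2: λ.(λ.λ.(λ.0) (λ.λ.1 0)) 0

Answer: NO — after 2 steps the term is λ.(λ.λ.(λ.0) (λ.λ.1 0)) 0, not yet normal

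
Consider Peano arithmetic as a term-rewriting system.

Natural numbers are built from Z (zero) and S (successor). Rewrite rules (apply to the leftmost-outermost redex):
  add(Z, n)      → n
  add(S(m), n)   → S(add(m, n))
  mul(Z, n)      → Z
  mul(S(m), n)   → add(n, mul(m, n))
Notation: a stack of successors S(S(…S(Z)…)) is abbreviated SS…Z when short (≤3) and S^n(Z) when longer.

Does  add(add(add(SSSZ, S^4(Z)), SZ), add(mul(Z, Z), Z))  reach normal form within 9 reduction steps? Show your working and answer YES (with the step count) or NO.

Answer: NO — after 9 steps the term is S(S(S(add(add(add(Z, S^4(Z)), SZ), add(mul(Z, Z), Z))))), not yet normal

Reduction:
  start: add(add(add(SSSZ, S^4(Z)), SZ), add(mul(Z, Z), Z))
  [1] add(add(S(add(SSZ, S^4(Z))), SZ), add(mul(Z, Z), Z))
  [2] add(S(add(add(SSZ, S^4(Z)), SZ)), add(mul(Z, Z), Z))
  [3] S(add(add(add(SSZ, S^4(Z)), SZ), add(mul(Z, Z), Z)))
  [4] S(add(add(S(add(SZ, S^4(Z))), SZ), add(mul(Z, Z), Z)))
  [5] S(add(S(add(add(SZ, S^4(Z)), SZ)), add(mul(Z, Z), Z)))
  [6] S(S(add(add(add(SZ, S^4(Z)), SZ), add(mul(Z, Z), Z))))
  [7] S(S(add(add(S(add(Z, S^4(Z))), SZ), add(mul(Z, Z), Z))))
  [8] S(S(add(S(add(add(Z, S^4(Z)), SZ)), add(mul(Z, Z), Z))))
  [9] S(S(S(add(add(add(Z, S^4(Z)), SZ), add(mul(Z, Z), Z)))))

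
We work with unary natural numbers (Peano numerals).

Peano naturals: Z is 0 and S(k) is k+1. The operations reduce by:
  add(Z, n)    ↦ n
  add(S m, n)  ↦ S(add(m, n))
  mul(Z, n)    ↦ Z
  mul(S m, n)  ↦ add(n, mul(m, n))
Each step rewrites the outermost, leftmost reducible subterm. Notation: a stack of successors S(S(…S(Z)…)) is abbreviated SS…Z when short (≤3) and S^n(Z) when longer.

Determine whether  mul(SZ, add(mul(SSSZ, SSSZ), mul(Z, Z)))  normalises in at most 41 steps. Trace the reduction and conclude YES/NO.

  start: mul(SZ, add(mul(SSSZ, SSSZ), mul(Z, Z)))
  step 1: add(add(mul(SSSZ, SSSZ), mul(Z, Z)), mul(Z, add(mul(SSSZ, SSSZ), mul(Z, Z))))
  step 2: add(add(add(SSSZ, mul(SSZ, SSSZ)), mul(Z, Z)), mul(Z, add(mul(SSSZ, SSSZ), mul(Z, Z))))
  step 3: add(add(S(add(SSZ, mul(SSZ, SSSZ))), mul(Z, Z)), mul(Z, add(mul(SSSZ, SSSZ), mul(Z, Z))))
  step 4: add(S(add(add(SSZ, mul(SSZ, SSSZ)), mul(Z, Z))), mul(Z, add(mul(SSSZ, SSSZ), mul(Z, Z))))
  step 5: S(add(add(add(SSZ, mul(SSZ, SSSZ)), mul(Z, Z)), mul(Z, add(mul(SSSZ, SSSZ), mul(Z, Z)))))
  step 6: S(add(add(S(add(SZ, mul(SSZ, SSSZ))), mul(Z, Z)), mul(Z, add(mul(SSSZ, SSSZ), mul(Z, Z)))))
  step 7: S(add(S(add(add(SZ, mul(SSZ, SSSZ)), mul(Z, Z))), mul(Z, add(mul(SSSZ, SSSZ), mul(Z, Z)))))
  step 8: S(S(add(add(add(SZ, mul(SSZ, SSSZ)), mul(Z, Z)), mul(Z, add(mul(SSSZ, SSSZ), mul(Z, Z))))))
  step 9: S(S(add(add(S(add(Z, mul(SSZ, SSSZ))), mul(Z, Z)), mul(Z, add(mul(SSSZ, SSSZ), mul(Z, Z))))))
  step 10: S(S(add(S(add(add(Z, mul(SSZ, SSSZ)), mul(Z, Z))), mul(Z, add(mul(SSSZ, SSSZ), mul(Z, Z))))))
  step 11: S(S(S(add(add(add(Z, mul(SSZ, SSSZ)), mul(Z, Z)), mul(Z, add(mul(SSSZ, SSSZ), mul(Z, Z)))))))
  step 12: S(S(S(add(add(mul(SSZ, SSSZ), mul(Z, Z)), mul(Z, add(mul(SSSZ, SSSZ), mul(Z, Z)))))))
  step 13: S(S(S(add(add(add(SSSZ, mul(SZ, SSSZ)), mul(Z, Z)), mul(Z, add(mul(SSSZ, SSSZ), mul(Z, Z)))))))
  step 14: S(S(S(add(add(S(add(SSZ, mul(SZ, SSSZ))), mul(Z, Z)), mul(Z, add(mul(SSSZ, SSSZ), mul(Z, Z)))))))
  step 15: S(S(S(add(S(add(add(SSZ, mul(SZ, SSSZ)), mul(Z, Z))), mul(Z, add(mul(SSSZ, SSSZ), mul(Z, Z)))))))
  step 16: S(S(S(S(add(add(add(SSZ, mul(SZ, SSSZ)), mul(Z, Z)), mul(Z, add(mul(SSSZ, SSSZ), mul(Z, Z))))))))
  step 17: S(S(S(S(add(add(S(add(SZ, mul(SZ, SSSZ))), mul(Z, Z)), mul(Z, add(mul(SSSZ, SSSZ), mul(Z, Z))))))))
  step 18: S(S(S(S(add(S(add(add(SZ, mul(SZ, SSSZ)), mul(Z, Z))), mul(Z, add(mul(SSSZ, SSSZ), mul(Z, Z))))))))
  step 19: S(S(S(S(S(add(add(add(SZ, mul(SZ, SSSZ)), mul(Z, Z)), mul(Z, add(mul(SSSZ, SSSZ), mul(Z, Z)))))))))
  step 20: S(S(S(S(S(add(add(S(add(Z, mul(SZ, SSSZ))), mul(Z, Z)), mul(Z, add(mul(SSSZ, SSSZ), mul(Z, Z)))))))))
  step 21: S(S(S(S(S(add(S(add(add(Z, mul(SZ, SSSZ)), mul(Z, Z))), mul(Z, add(mul(SSSZ, SSSZ), mul(Z, Z)))))))))
  step 22: S(S(S(S(S(S(add(add(add(Z, mul(SZ, SSSZ)), mul(Z, Z)), mul(Z, add(mul(SSSZ, SSSZ), mul(Z, Z))))))))))
  step 23: S(S(S(S(S(S(add(add(mul(SZ, SSSZ), mul(Z, Z)), mul(Z, add(mul(SSSZ, SSSZ), mul(Z, Z))))))))))
  step 24: S(S(S(S(S(S(add(add(add(SSSZ, mul(Z, SSSZ)), mul(Z, Z)), mul(Z, add(mul(SSSZ, SSSZ), mul(Z, Z))))))))))
  step 25: S(S(S(S(S(S(add(add(S(add(SSZ, mul(Z, SSSZ))), mul(Z, Z)), mul(Z, add(mul(SSSZ, SSSZ), mul(Z, Z))))))))))
  step 26: S(S(S(S(S(S(add(S(add(add(SSZ, mul(Z, SSSZ)), mul(Z, Z))), mul(Z, add(mul(SSSZ, SSSZ), mul(Z, Z))))))))))
  step 27: S(S(S(S(S(S(S(add(add(add(SSZ, mul(Z, SSSZ)), mul(Z, Z)), mul(Z, add(mul(SSSZ, SSSZ), mul(Z, Z)))))))))))
  step 28: S(S(S(S(S(S(S(add(add(S(add(SZ, mul(Z, SSSZ))), mul(Z, Z)), mul(Z, add(mul(SSSZ, SSSZ), mul(Z, Z)))))))))))
  step 29: S(S(S(S(S(S(S(add(S(add(add(SZ, mul(Z, SSSZ)), mul(Z, Z))), mul(Z, add(mul(SSSZ, SSSZ), mul(Z, Z)))))))))))
  step 30: S(S(S(S(S(S(S(S(add(add(add(SZ, mul(Z, SSSZ)), mul(Z, Z)), mul(Z, add(mul(SSSZ, SSSZ), mul(Z, Z))))))))))))
  step 31: S(S(S(S(S(S(S(S(add(add(S(add(Z, mul(Z, SSSZ))), mul(Z, Z)), mul(Z, add(mul(SSSZ, SSSZ), mul(Z, Z))))))))))))
  step 32: S(S(S(S(S(S(S(S(add(S(add(add(Z, mul(Z, SSSZ)), mul(Z, Z))), mul(Z, add(mul(SSSZ, SSSZ), mul(Z, Z))))))))))))
  step 33: S(S(S(S(S(S(S(S(S(add(add(add(Z, mul(Z, SSSZ)), mul(Z, Z)), mul(Z, add(mul(SSSZ, SSSZ), mul(Z, Z)))))))))))))
  step 34: S(S(S(S(S(S(S(S(S(add(add(mul(Z, SSSZ), mul(Z, Z)), mul(Z, add(mul(SSSZ, SSSZ), mul(Z, Z)))))))))))))
  step 35: S(S(S(S(S(S(S(S(S(add(add(Z, mul(Z, Z)), mul(Z, add(mul(SSSZ, SSSZ), mul(Z, Z)))))))))))))
  step 36: S(S(S(S(S(S(S(S(S(add(mul(Z, Z), mul(Z, add(mul(SSSZ, SSSZ), mul(Z, Z)))))))))))))
  step 37: S(S(S(S(S(S(S(S(S(add(Z, mul(Z, add(mul(SSSZ, SSSZ), mul(Z, Z)))))))))))))
  step 38: S(S(S(S(S(S(S(S(S(mul(Z, add(mul(SSSZ, SSSZ), mul(Z, Z))))))))))))
  step 39: S^9(Z)

Answer: YES — reaches normal form S^9(Z) in 39 ≤ 41 steps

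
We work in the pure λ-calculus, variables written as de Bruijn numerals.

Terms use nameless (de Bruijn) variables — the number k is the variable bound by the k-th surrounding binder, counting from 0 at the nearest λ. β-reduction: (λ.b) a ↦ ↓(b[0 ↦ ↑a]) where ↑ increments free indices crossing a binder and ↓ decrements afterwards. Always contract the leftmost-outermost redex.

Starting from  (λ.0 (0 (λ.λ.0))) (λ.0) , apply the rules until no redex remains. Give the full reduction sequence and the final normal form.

  start: (λ.0 (0 (λ.λ.0))) (λ.0)
  step 1: (λ.0) ((λ.0) (λ.λ.0))
  step 2: (λ.0) (λ.λ.0)
  step 3: λ.λ.0

Answer: normal form = λ.λ.0  (in 3 steps)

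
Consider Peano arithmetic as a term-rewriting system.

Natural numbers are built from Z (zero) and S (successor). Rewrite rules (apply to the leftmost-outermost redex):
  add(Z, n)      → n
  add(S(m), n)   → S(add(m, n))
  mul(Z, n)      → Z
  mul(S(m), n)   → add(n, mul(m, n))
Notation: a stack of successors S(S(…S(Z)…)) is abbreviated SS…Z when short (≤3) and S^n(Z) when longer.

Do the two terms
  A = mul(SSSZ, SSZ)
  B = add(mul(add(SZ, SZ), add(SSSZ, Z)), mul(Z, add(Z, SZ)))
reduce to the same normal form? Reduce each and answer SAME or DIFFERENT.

Answer: SAME — A ⇓ S^6(Z), B ⇓ S^6(Z)

Reduction:
Term A:
  start: mul(SSSZ, SSZ)
  step 1: add(SSZ, mul(SSZ, SSZ))
  step 2: S(add(SZ, mul(SSZ, SSZ)))
  step 3: S(S(add(Z, mul(SSZ, SSZ))))
  step 4: S(S(mul(SSZ, SSZ)))
  step 5: S(S(add(SSZ, mul(SZ, SSZ))))
  step 6: S(S(S(add(SZ, mul(SZ, SSZ)))))
  step 7: S(S(S(S(add(Z, mul(SZ, SSZ))))))
  step 8: S(S(S(S(mul(SZ, SSZ)))))
  step 9: S(S(S(S(add(SSZ, mul(Z, SSZ))))))
  step 10: S(S(S(S(S(add(SZ, mul(Z, SSZ)))))))
  step 11: S(S(S(S(S(S(add(Z, mul(Z, SSZ))))))))
  step 12: S(S(S(S(S(S(mul(Z, SSZ)))))))
  step 13: S^6(Z)

Term B:
  start: add(mul(add(SZ, SZ), add(SSSZ, Z)), mul(Z, add(Z, SZ)))
  step 1: add(mul(S(add(Z, SZ)), add(SSSZ, Z)), mul(Z, add(Z, SZ)))
  step 2: add(add(add(SSSZ, Z), mul(add(Z, SZ), add(SSSZ, Z))), mul(Z, add(Z, SZ)))
  step 3: add(add(S(add(SSZ, Z)), mul(add(Z, SZ), add(SSSZ, Z))), mul(Z, add(Z, SZ)))
  step 4: add(S(add(add(SSZ, Z), mul(add(Z, SZ), add(SSSZ, Z)))), mul(Z, add(Z, SZ)))
  step 5: S(add(add(add(SSZ, Z), mul(add(Z, SZ), add(SSSZ, Z))), mul(Z, add(Z, SZ))))
  step 6: S(add(add(S(add(SZ, Z)), mul(add(Z, SZ), add(SSSZ, Z))), mul(Z, add(Z, SZ))))
  step 7: S(add(S(add(add(SZ, Z), mul(add(Z, SZ), add(SSSZ, Z)))), mul(Z, add(Z, SZ))))
  step 8: S(S(add(add(add(SZ, Z), mul(add(Z, SZ), add(SSSZ, Z))), mul(Z, add(Z, SZ)))))
  step 9: S(S(add(add(S(add(Z, Z)), mul(add(Z, SZ), add(SSSZ, Z))), mul(Z, add(Z, SZ)))))
  step 10: S(S(add(S(add(add(Z, Z), mul(add(Z, SZ), add(SSSZ, Z)))), mul(Z, add(Z, SZ)))))
  step 11: S(S(S(add(add(add(Z, Z), mul(add(Z, SZ), add(SSSZ, Z))), mul(Z, add(Z, SZ))))))
  step 12: S(S(S(add(add(Z, mul(add(Z, SZ), add(SSSZ, Z))), mul(Z, add(Z, SZ))))))
  step 13: S(S(S(add(mul(add(Z, SZ), add(SSSZ, Z)), mul(Z, add(Z, SZ))))))
  step 14: S(S(S(add(mul(SZ, add(SSSZ, Z)), mul(Z, add(Z, SZ))))))
  step 15: S(S(S(add(add(add(SSSZ, Z), mul(Z, add(SSSZ, Z))), mul(Z, add(Z, SZ))))))
  step 16: S(S(S(add(add(S(add(SSZ, Z)), mul(Z, add(SSSZ, Z))), mul(Z, add(Z, SZ))))))
  step 17: S(S(S(add(S(add(add(SSZ, Z), mul(Z, add(SSSZ, Z)))), mul(Z, add(Z, SZ))))))
  step 18: S(S(S(S(add(add(add(SSZ, Z), mul(Z, add(SSSZ, Z))), mul(Z, add(Z, SZ)))))))
  step 19: S(S(S(S(add(add(S(add(SZ, Z)), mul(Z, add(SSSZ, Z))), mul(Z, add(Z, SZ)))))))
  step 20: S(S(S(S(add(S(add(add(SZ, Z), mul(Z, add(SSSZ, Z)))), mul(Z, add(Z, SZ)))))))
  step 21: S(S(S(S(S(add(add(add(SZ, Z), mul(Z, add(SSSZ, Z))), mul(Z, add(Z, SZ))))))))
  step 22: S(S(S(S(S(add(add(S(add(Z, Z)), mul(Z, add(SSSZ, Z))), mul(Z, add(Z, SZ))))))))
  step 23: S(S(S(S(S(add(S(add(add(Z, Z), mul(Z, add(SSSZ, Z)))), mul(Z, add(Z, SZ))))))))
  step 24: S(S(S(S(S(S(add(add(add(Z, Z), mul(Z, add(SSSZ, Z))), mul(Z, add(Z, SZ)))))))))
  step 25: S(S(S(S(S(S(add(add(Z, mul(Z, add(SSSZ, Z))), mul(Z, add(Z, SZ)))))))))
  step 26: S(S(S(S(S(S(add(mul(Z, add(SSSZ, Z)), mul(Z, add(Z, SZ)))))))))
  step 27: S(S(S(S(S(S(add(Z, mul(Z, add(Z, SZ)))))))))
  step 28: S(S(S(S(S(S(mul(Z, add(Z, SZ))))))))
  step 29: S^6(Z)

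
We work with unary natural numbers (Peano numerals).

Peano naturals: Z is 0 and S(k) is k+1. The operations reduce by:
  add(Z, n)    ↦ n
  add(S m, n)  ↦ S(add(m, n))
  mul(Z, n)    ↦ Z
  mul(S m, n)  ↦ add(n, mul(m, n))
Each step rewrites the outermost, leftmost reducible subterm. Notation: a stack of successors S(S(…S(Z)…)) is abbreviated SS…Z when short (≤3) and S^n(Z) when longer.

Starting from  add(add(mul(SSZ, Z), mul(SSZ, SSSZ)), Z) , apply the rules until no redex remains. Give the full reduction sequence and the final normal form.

  start: add(add(mul(SSZ, Z), mul(SSZ, SSSZ)), Z)
  [1] add(add(add(Z, mul(SZ, Z)), mul(SSZ, SSSZ)), Z)
  [2] add(add(mul(SZ, Z), mul(SSZ, SSSZ)), Z)
  [3] add(add(add(Z, mul(Z, Z)), mul(SSZ, SSSZ)), Z)
  [4] add(add(mul(Z, Z), mul(SSZ, SSSZ)), Z)
  [5] add(add(Z, mul(SSZ, SSSZ)), Z)
  [6] add(mul(SSZ, SSSZ), Z)
  [7] add(add(SSSZ, mul(SZ, SSSZ)), Z)
  [8] add(S(add(SSZ, mul(SZ, SSSZ))), Z)
  [9] S(add(add(SSZ, mul(SZ, SSSZ)), Z))
  [10] S(add(S(add(SZ, mul(SZ, SSSZ))), Z))
  [11] S(S(add(add(SZ, mul(SZ, SSSZ)), Z)))
  [12] S(S(add(S(add(Z, mul(SZ, SSSZ))), Z)))
  [13] S(S(S(add(add(Z, mul(SZ, SSSZ)), Z))))
  [14] S(S(S(add(mul(SZ, SSSZ), Z))))
  [15] S(S(S(add(add(SSSZ, mul(Z, SSSZ)), Z))))
  [16] S(S(S(add(S(add(SSZ, mul(Z, SSSZ))), Z))))
  [17] S(S(S(S(add(add(SSZ, mul(Z, SSSZ)), Z)))))
  [18] S(S(S(S(add(S(add(SZ, mul(Z, SSSZ))), Z)))))
  [19] S(S(S(S(S(add(add(SZ, mul(Z, SSSZ)), Z))))))
  [20] S(S(S(S(S(add(S(add(Z, mul(Z, SSSZ))), Z))))))
  [21] S(S(S(S(S(S(add(add(Z, mul(Z, SSSZ)), Z)))))))
  [22] S(S(S(S(S(S(add(mul(Z, SSSZ), Z)))))))
  [23] S(S(S(S(S(S(add(Z, Z)))))))
  [24] S^6(Z)

Answer: normal form = S^6(Z)  (in 24 steps)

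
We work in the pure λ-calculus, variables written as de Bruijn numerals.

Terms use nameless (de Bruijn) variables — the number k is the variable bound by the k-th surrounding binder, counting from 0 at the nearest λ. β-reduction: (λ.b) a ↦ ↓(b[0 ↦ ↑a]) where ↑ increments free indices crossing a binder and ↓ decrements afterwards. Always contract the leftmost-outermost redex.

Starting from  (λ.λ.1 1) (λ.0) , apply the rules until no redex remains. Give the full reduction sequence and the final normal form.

  start: (λ.λ.1 1) (λ.0)
  step 1: λ.(λ.0) (λ.0)
  step 2: λ.λ.0

Answer: normal form = λ.λ.0  (in 2 steps)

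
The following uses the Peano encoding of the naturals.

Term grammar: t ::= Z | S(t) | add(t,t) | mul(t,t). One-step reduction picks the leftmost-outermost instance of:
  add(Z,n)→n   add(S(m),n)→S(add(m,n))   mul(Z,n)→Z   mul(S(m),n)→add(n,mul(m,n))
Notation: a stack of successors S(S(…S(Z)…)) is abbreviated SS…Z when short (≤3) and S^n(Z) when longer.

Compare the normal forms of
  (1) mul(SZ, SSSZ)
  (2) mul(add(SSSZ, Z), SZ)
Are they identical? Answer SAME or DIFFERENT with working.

Term A:
  start: mul(SZ, SSSZ)
  [1] add(SSSZ, mul(Z, SSSZ))
  [2] S(add(SSZ, mul(Z, SSSZ)))
  [3] S(S(add(SZ, mul(Z, SSSZ))))
  [4] S(S(S(add(Z, mul(Z, SSSZ)))))
  [5] S(S(S(mul(Z, SSSZ))))
  [6] SSSZ

Term B:
  start: mul(add(SSSZ, Z), SZ)
  [1] mul(S(add(SSZ, Z)), SZ)
  [2] add(SZ, mul(add(SSZ, Z), SZ))
  [3] S(add(Z, mul(add(SSZ, Z), SZ)))
  [4] S(mul(add(SSZ, Z), SZ))
  [5] S(mul(S(add(SZ, Z)), SZ))
  [6] S(add(SZ, mul(add(SZ, Z), SZ)))
  [7] S(S(add(Z, mul(add(SZ, Z), SZ))))
  [8] S(S(mul(add(SZ, Z), SZ)))
  [9] S(S(mul(S(add(Z, Z)), SZ)))
  [10] S(S(add(SZ, mul(add(Z, Z), SZ))))
  [11] S(S(S(add(Z, mul(add(Z, Z), SZ)))))
  [12] S(S(S(mul(add(Z, Z), SZ))))
  [13] S(S(S(mul(Z, SZ))))
  [14] SSSZ

Answer: SAME — A ⇓ SSSZ, B ⇓ SSSZ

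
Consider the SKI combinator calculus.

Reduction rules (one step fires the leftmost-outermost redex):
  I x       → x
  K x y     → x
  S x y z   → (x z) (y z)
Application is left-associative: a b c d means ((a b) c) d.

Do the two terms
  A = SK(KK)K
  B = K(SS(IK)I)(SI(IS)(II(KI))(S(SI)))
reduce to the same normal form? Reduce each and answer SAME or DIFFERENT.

Answer: DIFFERENT — A ⇓ K, B ⇓ SI(KI)

Derivation:
Term A:
  start: SK(KK)K
  [1] KK(KKK)
  [2] K

Term B:
  start: K(SS(IK)I)(SI(IS)(II(KI))(S(SI)))
  [1] SS(IK)I
  [2] SI(IKI)
  [3] SI(KI)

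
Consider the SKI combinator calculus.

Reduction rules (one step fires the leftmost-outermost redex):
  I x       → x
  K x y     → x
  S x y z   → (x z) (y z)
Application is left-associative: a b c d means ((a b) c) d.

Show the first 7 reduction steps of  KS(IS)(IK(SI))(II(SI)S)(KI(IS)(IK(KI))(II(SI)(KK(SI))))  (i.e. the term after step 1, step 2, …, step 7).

  start: KS(IS)(IK(SI))(II(SI)S)(KI(IS)(IK(KI))(II(SI)(KK(SI))))
  step 1: S(IK(SI))(II(SI)S)(KI(IS)(IK(KI))(II(SI)(KK(SI))))
  step 2: IK(SI)(KI(IS)(IK(KI))(II(SI)(KK(SI))))(II(SI)S(KI(IS)(IK(KI))(II(SI)(KK(SI)))))
  step 3: K(SI)(KI(IS)(IK(KI))(II(SI)(KK(SI))))(II(SI)S(KI(IS)(IK(KI))(II(SI)(KK(SI)))))
  step 4: SI(II(SI)S(KI(IS)(IK(KI))(II(SI)(KK(SI)))))
  step 5: SI(I(SI)S(KI(IS)(IK(KI))(II(SI)(KK(SI)))))
  step 6: SI(SIS(KI(IS)(IK(KI))(II(SI)(KK(SI)))))
  step 7: SI(I(KI(IS)(IK(KI))(II(SI)(KK(SI))))(S(KI(IS)(IK(KI))(II(SI)(KK(SI))))))

Answer: after 7 steps: SI(I(KI(IS)(IK(KI))(II(SI)(KK(SI))))(S(KI(IS)(IK(KI))(II(SI)(KK(SI))))))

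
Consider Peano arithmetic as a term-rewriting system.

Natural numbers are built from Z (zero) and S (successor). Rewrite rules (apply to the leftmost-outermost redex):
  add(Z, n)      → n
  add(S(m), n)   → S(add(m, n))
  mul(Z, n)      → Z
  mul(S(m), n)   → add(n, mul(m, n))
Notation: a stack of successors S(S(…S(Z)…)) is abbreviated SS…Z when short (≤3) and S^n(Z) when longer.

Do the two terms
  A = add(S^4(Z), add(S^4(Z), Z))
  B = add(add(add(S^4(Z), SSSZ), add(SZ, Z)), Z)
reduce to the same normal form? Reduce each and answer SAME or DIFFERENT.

Answer: SAME — A ⇓ S^8(Z), B ⇓ S^8(Z)

Reduction:
Term A:
  start: add(S^4(Z), add(S^4(Z), Z))
  [1] S(add(SSSZ, add(S^4(Z), Z)))
  [2] S(S(add(SSZ, add(S^4(Z), Z))))
  [3] S(S(S(add(SZ, add(S^4(Z), Z)))))
  [4] S(S(S(S(add(Z, add(S^4(Z), Z))))))
  [5] S(S(S(S(add(S^4(Z), Z)))))
  [6] S(S(S(S(S(add(SSSZ, Z))))))
  [7] S(S(S(S(S(S(add(SSZ, Z)))))))
  [8] S(S(S(S(S(S(S(add(SZ, Z))))))))
  [9] S(S(S(S(S(S(S(S(add(Z, Z)))))))))
  [10] S^8(Z)

Term B:
  start: add(add(add(S^4(Z), SSSZ), add(SZ, Z)), Z)
  [1] add(add(S(add(SSSZ, SSSZ)), add(SZ, Z)), Z)
  [2] add(S(add(add(SSSZ, SSSZ), add(SZ, Z))), Z)
  [3] S(add(add(add(SSSZ, SSSZ), add(SZ, Z)), Z))
  [4] S(add(add(S(add(SSZ, SSSZ)), add(SZ, Z)), Z))
  [5] S(add(S(add(add(SSZ, SSSZ), add(SZ, Z))), Z))
  [6] S(S(add(add(add(SSZ, SSSZ), add(SZ, Z)), Z)))
  [7] S(S(add(add(S(add(SZ, SSSZ)), add(SZ, Z)), Z)))
  [8] S(S(add(S(add(add(SZ, SSSZ), add(SZ, Z))), Z)))
  [9] S(S(S(add(add(add(SZ, SSSZ), add(SZ, Z)), Z))))
  [10] S(S(S(add(add(S(add(Z, SSSZ)), add(SZ, Z)), Z))))
  [11] S(S(S(add(S(add(add(Z, SSSZ), add(SZ, Z))), Z))))
  [12] S(S(S(S(add(add(add(Z, SSSZ), add(SZ, Z)), Z)))))
  [13] S(S(S(S(add(add(SSSZ, add(SZ, Z)), Z)))))
  [14] S(S(S(S(add(S(add(SSZ, add(SZ, Z))), Z)))))
  [15] S(S(S(S(S(add(add(SSZ, add(SZ, Z)), Z))))))
  [16] S(S(S(S(S(add(S(add(SZ, add(SZ, Z))), Z))))))
  [17] S(S(S(S(S(S(add(add(SZ, add(SZ, Z)), Z)))))))
  [18] S(S(S(S(S(S(add(S(add(Z, add(SZ, Z))), Z)))))))
  [19] S(S(S(S(S(S(S(add(add(Z, add(SZ, Z)), Z))))))))
  [20] S(S(S(S(S(S(S(add(add(SZ, Z), Z))))))))
  [21] S(S(S(S(S(S(S(add(S(add(Z, Z)), Z))))))))
  [22] S(S(S(S(S(S(S(S(add(add(Z, Z), Z)))))))))
  [23] S(S(S(S(S(S(S(S(add(Z, Z)))))))))
  [24] S^8(Z)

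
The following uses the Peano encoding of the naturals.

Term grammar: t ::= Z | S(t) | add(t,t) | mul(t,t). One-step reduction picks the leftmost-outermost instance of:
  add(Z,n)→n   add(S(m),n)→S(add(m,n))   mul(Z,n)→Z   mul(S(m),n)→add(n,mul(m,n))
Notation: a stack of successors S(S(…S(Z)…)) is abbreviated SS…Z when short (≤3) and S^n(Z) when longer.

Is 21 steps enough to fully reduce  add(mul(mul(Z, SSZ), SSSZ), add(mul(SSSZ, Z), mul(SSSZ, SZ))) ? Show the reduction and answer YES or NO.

Answer: YES — reaches normal form SSSZ in 21 ≤ 21 steps

Derivation:
  start: add(mul(mul(Z, SSZ), SSSZ), add(mul(SSSZ, Z), mul(SSSZ, SZ)))
  →1  add(mul(Z, SSSZ), add(mul(SSSZ, Z), mul(SSSZ, SZ)))
  →2  add(Z, add(mul(SSSZ, Z), mul(SSSZ, SZ)))
  →3  add(mul(SSSZ, Z), mul(SSSZ, SZ))
  →4  add(add(Z, mul(SSZ, Z)), mul(SSSZ, SZ))
  →5  add(mul(SSZ, Z), mul(SSSZ, SZ))
  →6  add(add(Z, mul(SZ, Z)), mul(SSSZ, SZ))
  →7  add(mul(SZ, Z), mul(SSSZ, SZ))
  →8  add(add(Z, mul(Z, Z)), mul(SSSZ, SZ))
  →9  add(mul(Z, Z), mul(SSSZ, SZ))
  →10  add(Z, mul(SSSZ, SZ))
  →11  mul(SSSZ, SZ)
  →12  add(SZ, mul(SSZ, SZ))
  →13  S(add(Z, mul(SSZ, SZ)))
  →14  S(mul(SSZ, SZ))
  →15  S(add(SZ, mul(SZ, SZ)))
  →16  S(S(add(Z, mul(SZ, SZ))))
  →17  S(S(mul(SZ, SZ)))
  →18  S(S(add(SZ, mul(Z, SZ))))
  →19  S(S(S(add(Z, mul(Z, SZ)))))
  →20  S(S(S(mul(Z, SZ))))
  →21  SSSZ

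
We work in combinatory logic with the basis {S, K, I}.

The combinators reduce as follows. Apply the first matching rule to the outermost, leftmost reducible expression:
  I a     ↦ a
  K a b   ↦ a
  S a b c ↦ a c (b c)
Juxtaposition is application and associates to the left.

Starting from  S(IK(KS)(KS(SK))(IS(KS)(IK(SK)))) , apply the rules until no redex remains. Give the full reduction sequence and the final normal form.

Answer: normal form = SS  (in 3 steps)

Reduction:
  start: S(IK(KS)(KS(SK))(IS(KS)(IK(SK))))
  step 1: S(K(KS)(KS(SK))(IS(KS)(IK(SK))))
  step 2: S(KS(IS(KS)(IK(SK))))
  step 3: SS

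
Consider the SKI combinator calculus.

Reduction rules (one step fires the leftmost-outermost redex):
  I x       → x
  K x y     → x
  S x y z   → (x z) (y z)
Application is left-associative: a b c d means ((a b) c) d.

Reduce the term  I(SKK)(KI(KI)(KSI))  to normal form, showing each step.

Answer: normal form = S  (in 6 steps)

Derivation:
  start: I(SKK)(KI(KI)(KSI))
  step 1: SKK(KI(KI)(KSI))
  step 2: K(KI(KI)(KSI))(K(KI(KI)(KSI)))
  step 3: KI(KI)(KSI)
  step 4: I(KSI)
  step 5: KSI
  step 6: S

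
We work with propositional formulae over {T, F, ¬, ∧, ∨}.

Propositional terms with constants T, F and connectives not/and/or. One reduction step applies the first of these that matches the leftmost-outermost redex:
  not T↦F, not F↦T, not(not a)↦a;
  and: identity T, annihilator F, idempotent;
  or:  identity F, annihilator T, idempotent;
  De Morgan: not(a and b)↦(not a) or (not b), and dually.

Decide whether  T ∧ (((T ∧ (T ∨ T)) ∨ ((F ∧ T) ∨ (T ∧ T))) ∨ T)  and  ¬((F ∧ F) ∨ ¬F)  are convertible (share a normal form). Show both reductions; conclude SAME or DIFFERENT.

Answer: DIFFERENT — A ⇓ T, B ⇓ F

Derivation:
Term A:
  start: T ∧ (((T ∧ (T ∨ T)) ∨ ((F ∧ T) ∨ (T ∧ T))) ∨ T)
  step 1: ((T ∧ (T ∨ T)) ∨ ((F ∧ T) ∨ (T ∧ T))) ∨ T
  step 2: T

Term B:
  start: ¬((F ∧ F) ∨ ¬F)
  step 1: ¬(F ∧ F) ∧ ¬¬F
  step 2: (¬F ∨ ¬F) ∧ ¬¬F
  step 3: ¬F ∧ ¬¬F
  step 4: T ∧ ¬¬F
  step 5: ¬¬F
  step 6: F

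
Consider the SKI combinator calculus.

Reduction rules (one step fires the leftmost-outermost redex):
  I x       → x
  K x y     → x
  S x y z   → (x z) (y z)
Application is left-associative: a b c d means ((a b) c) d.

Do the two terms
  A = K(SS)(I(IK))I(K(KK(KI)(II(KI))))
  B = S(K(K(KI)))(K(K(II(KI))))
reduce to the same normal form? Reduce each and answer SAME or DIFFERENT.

Answer: SAME — A ⇓ S(K(K(KI)))(K(K(KI))), B ⇓ S(K(K(KI)))(K(K(KI)))

Working:
Term A:
  start: K(SS)(I(IK))I(K(KK(KI)(II(KI))))
  [1] SSI(K(KK(KI)(II(KI))))
  [2] S(K(KK(KI)(II(KI))))(I(K(KK(KI)(II(KI)))))
  [3] S(K(K(II(KI))))(I(K(KK(KI)(II(KI)))))
  [4] S(K(K(I(KI))))(I(K(KK(KI)(II(KI)))))
  [5] S(K(K(KI)))(I(K(KK(KI)(II(KI)))))
  [6] S(K(K(KI)))(K(KK(KI)(II(KI))))
  [7] S(K(K(KI)))(K(K(II(KI))))
  [8] S(K(K(KI)))(K(K(I(KI))))
  [9] S(K(K(KI)))(K(K(KI)))

Term B:
  start: S(K(K(KI)))(K(K(II(KI))))
  [1] S(K(K(KI)))(K(K(I(KI))))
  [2] S(K(K(KI)))(K(K(KI)))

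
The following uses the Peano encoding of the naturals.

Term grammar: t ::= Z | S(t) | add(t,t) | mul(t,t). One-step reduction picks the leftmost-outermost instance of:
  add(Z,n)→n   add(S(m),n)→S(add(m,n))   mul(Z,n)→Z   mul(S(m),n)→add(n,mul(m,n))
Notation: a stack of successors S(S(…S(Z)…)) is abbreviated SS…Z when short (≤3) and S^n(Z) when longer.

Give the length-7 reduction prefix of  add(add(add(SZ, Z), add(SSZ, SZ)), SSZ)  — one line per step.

  start: add(add(add(SZ, Z), add(SSZ, SZ)), SSZ)
  step 1: add(add(S(add(Z, Z)), add(SSZ, SZ)), SSZ)
  step 2: add(S(add(add(Z, Z), add(SSZ, SZ))), SSZ)
  step 3: S(add(add(add(Z, Z), add(SSZ, SZ)), SSZ))
  step 4: S(add(add(Z, add(SSZ, SZ)), SSZ))
  step 5: S(add(add(SSZ, SZ), SSZ))
  step 6: S(add(S(add(SZ, SZ)), SSZ))
  step 7: S(S(add(add(SZ, SZ), SSZ)))

Answer: after 7 steps: S(S(add(add(SZ, SZ), SSZ)))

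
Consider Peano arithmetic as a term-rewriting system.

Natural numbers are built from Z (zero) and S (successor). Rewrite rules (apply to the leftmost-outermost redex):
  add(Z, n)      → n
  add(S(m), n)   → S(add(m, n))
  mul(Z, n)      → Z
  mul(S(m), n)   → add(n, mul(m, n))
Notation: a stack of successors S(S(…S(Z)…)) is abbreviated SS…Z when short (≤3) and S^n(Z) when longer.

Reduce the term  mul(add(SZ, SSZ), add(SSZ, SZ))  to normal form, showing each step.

  start: mul(add(SZ, SSZ), add(SSZ, SZ))
  →1  mul(S(add(Z, SSZ)), add(SSZ, SZ))
  →2  add(add(SSZ, SZ), mul(add(Z, SSZ), add(SSZ, SZ)))
  →3  add(S(add(SZ, SZ)), mul(add(Z, SSZ), add(SSZ, SZ)))
  →4  S(add(add(SZ, SZ), mul(add(Z, SSZ), add(SSZ, SZ))))
  →5  S(add(S(add(Z, SZ)), mul(add(Z, SSZ), add(SSZ, SZ))))
  →6  S(S(add(add(Z, SZ), mul(add(Z, SSZ), add(SSZ, SZ)))))
  →7  S(S(add(SZ, mul(add(Z, SSZ), add(SSZ, SZ)))))
  →8  S(S(S(add(Z, mul(add(Z, SSZ), add(SSZ, SZ))))))
  →9  S(S(S(mul(add(Z, SSZ), add(SSZ, SZ)))))
  →10  S(S(S(mul(SSZ, add(SSZ, SZ)))))
  →11  S(S(S(add(add(SSZ, SZ), mul(SZ, add(SSZ, SZ))))))
  →12  S(S(S(add(S(add(SZ, SZ)), mul(SZ, add(SSZ, SZ))))))
  →13  S(S(S(S(add(add(SZ, SZ), mul(SZ, add(SSZ, SZ)))))))
  →14  S(S(S(S(add(S(add(Z, SZ)), mul(SZ, add(SSZ, SZ)))))))
  →15  S(S(S(S(S(add(add(Z, SZ), mul(SZ, add(SSZ, SZ))))))))
  →16  S(S(S(S(S(add(SZ, mul(SZ, add(SSZ, SZ))))))))
  →17  S(S(S(S(S(S(add(Z, mul(SZ, add(SSZ, SZ)))))))))
  →18  S(S(S(S(S(S(mul(SZ, add(SSZ, SZ))))))))
  →19  S(S(S(S(S(S(add(add(SSZ, SZ), mul(Z, add(SSZ, SZ)))))))))
  →20  S(S(S(S(S(S(add(S(add(SZ, SZ)), mul(Z, add(SSZ, SZ)))))))))
  →21  S(S(S(S(S(S(S(add(add(SZ, SZ), mul(Z, add(SSZ, SZ))))))))))
  →22  S(S(S(S(S(S(S(add(S(add(Z, SZ)), mul(Z, add(SSZ, SZ))))))))))
  →23  S(S(S(S(S(S(S(S(add(add(Z, SZ), mul(Z, add(SSZ, SZ)))))))))))
  →24  S(S(S(S(S(S(S(S(add(SZ, mul(Z, add(SSZ, SZ)))))))))))
  →25  S(S(S(S(S(S(S(S(S(add(Z, mul(Z, add(SSZ, SZ))))))))))))
  →26  S(S(S(S(S(S(S(S(S(mul(Z, add(SSZ, SZ)))))))))))
  →27  S^9(Z)

Answer: normal form = S^9(Z)  (in 27 steps)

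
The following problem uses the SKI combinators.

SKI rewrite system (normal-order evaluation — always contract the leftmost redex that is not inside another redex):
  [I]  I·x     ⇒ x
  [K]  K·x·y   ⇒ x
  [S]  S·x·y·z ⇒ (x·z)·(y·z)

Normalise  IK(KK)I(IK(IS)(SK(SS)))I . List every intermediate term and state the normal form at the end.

  start: IK(KK)I(IK(IS)(SK(SS)))I
  →1  K(KK)I(IK(IS)(SK(SS)))I
  →2  KK(IK(IS)(SK(SS)))I
  →3  KI

Answer: normal form = KI  (in 3 steps)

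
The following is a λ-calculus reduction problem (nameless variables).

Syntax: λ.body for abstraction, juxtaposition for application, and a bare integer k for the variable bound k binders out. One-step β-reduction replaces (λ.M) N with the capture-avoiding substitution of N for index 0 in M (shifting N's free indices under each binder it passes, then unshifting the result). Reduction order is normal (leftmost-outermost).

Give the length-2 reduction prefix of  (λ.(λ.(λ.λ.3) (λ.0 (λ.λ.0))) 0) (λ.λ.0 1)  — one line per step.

  start: (λ.(λ.(λ.λ.3) (λ.0 (λ.λ.0))) 0) (λ.λ.0 1)
  [1] (λ.(λ.λ.λ.λ.0 1) (λ.0 (λ.λ.0))) (λ.λ.0 1)
  [2] (λ.λ.λ.λ.0 1) (λ.0 (λ.λ.0))

Answer: after 2 steps: (λ.λ.λ.λ.0 1) (λ.0 (λ.λ.0))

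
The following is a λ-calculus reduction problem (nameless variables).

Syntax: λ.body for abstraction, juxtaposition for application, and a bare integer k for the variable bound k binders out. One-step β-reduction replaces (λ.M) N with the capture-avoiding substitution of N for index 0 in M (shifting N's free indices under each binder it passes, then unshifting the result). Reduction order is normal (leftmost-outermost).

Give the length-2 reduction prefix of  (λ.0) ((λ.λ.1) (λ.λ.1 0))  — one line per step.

Answer: after 2 steps: λ.λ.λ.1 0

Reduction:
  start: (λ.0) ((λ.λ.1) (λ.λ.1 0))
  step 1: (λ.λ.1) (λ.λ.1 0)
  step 2: λ.λ.λ.1 0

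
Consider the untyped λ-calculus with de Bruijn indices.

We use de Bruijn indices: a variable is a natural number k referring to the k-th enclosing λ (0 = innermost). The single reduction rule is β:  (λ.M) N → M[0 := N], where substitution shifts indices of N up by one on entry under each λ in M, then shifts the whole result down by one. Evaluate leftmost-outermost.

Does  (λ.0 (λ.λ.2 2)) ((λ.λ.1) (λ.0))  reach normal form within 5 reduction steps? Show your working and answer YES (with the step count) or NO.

  start: (λ.0 (λ.λ.2 2)) ((λ.λ.1) (λ.0))
  [1] (λ.λ.1) (λ.0) (λ.λ.(λ.λ.1) (λ.0) ((λ.λ.1) (λ.0)))
  [2] (λ.λ.0) (λ.λ.(λ.λ.1) (λ.0) ((λ.λ.1) (λ.0)))
  [3] λ.0

Answer: YES — reaches normal form λ.0 in 3 ≤ 5 steps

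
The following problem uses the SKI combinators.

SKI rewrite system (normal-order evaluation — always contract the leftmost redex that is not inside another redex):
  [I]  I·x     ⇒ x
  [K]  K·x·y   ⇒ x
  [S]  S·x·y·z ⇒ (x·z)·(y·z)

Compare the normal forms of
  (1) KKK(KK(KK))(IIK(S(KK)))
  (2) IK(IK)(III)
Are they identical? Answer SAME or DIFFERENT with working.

Answer: SAME — A ⇓ K, B ⇓ K

Derivation:
Term A:
  start: KKK(KK(KK))(IIK(S(KK)))
  [1] K(KK(KK))(IIK(S(KK)))
  [2] KK(KK)
  [3] K

Term B:
  start: IK(IK)(III)
  [1] K(IK)(III)
  [2] IK
  [3] K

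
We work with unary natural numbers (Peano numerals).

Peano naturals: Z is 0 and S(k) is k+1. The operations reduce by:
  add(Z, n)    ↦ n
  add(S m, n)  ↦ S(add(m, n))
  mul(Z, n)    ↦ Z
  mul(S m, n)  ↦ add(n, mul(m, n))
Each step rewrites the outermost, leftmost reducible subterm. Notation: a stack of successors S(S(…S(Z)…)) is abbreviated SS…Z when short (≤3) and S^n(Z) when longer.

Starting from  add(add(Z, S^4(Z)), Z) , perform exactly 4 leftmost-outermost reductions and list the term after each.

Answer: after 4 steps: S(S(S(add(SZ, Z))))

Working:
  start: add(add(Z, S^4(Z)), Z)
  →1  add(S^4(Z), Z)
  →2  S(add(SSSZ, Z))
  →3  S(S(add(SSZ, Z)))
  →4  S(S(S(add(SZ, Z))))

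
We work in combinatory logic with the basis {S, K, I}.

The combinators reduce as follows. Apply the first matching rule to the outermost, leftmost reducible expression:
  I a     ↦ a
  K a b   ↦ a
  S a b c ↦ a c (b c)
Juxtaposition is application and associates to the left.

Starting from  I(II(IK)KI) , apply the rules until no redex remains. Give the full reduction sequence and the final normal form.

Answer: normal form = K  (in 5 steps)

Derivation:
  start: I(II(IK)KI)
  step 1: II(IK)KI
  step 2: I(IK)KI
  step 3: IKKI
  step 4: KKI
  step 5: K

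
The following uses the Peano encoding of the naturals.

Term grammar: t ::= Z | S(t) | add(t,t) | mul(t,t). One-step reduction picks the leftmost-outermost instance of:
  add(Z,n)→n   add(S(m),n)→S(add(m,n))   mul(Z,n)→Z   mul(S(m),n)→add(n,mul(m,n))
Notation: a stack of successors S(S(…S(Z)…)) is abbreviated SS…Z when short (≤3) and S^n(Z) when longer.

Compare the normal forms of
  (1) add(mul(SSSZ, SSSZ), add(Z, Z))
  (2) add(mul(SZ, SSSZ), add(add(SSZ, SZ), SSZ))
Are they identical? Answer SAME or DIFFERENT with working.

Term A:
  start: add(mul(SSSZ, SSSZ), add(Z, Z))
  →1  add(add(SSSZ, mul(SSZ, SSSZ)), add(Z, Z))
  →2  add(S(add(SSZ, mul(SSZ, SSSZ))), add(Z, Z))
  →3  S(add(add(SSZ, mul(SSZ, SSSZ)), add(Z, Z)))
  →4  S(add(S(add(SZ, mul(SSZ, SSSZ))), add(Z, Z)))
  →5  S(S(add(add(SZ, mul(SSZ, SSSZ)), add(Z, Z))))
  →6  S(S(add(S(add(Z, mul(SSZ, SSSZ))), add(Z, Z))))
  →7  S(S(S(add(add(Z, mul(SSZ, SSSZ)), add(Z, Z)))))
  →8  S(S(S(add(mul(SSZ, SSSZ), add(Z, Z)))))
  →9  S(S(S(add(add(SSSZ, mul(SZ, SSSZ)), add(Z, Z)))))
  →10  S(S(S(add(S(add(SSZ, mul(SZ, SSSZ))), add(Z, Z)))))
  →11  S(S(S(S(add(add(SSZ, mul(SZ, SSSZ)), add(Z, Z))))))
  →12  S(S(S(S(add(S(add(SZ, mul(SZ, SSSZ))), add(Z, Z))))))
  →13  S(S(S(S(S(add(add(SZ, mul(SZ, SSSZ)), add(Z, Z)))))))
  →14  S(S(S(S(S(add(S(add(Z, mul(SZ, SSSZ))), add(Z, Z)))))))
  →15  S(S(S(S(S(S(add(add(Z, mul(SZ, SSSZ)), add(Z, Z))))))))
  →16  S(S(S(S(S(S(add(mul(SZ, SSSZ), add(Z, Z))))))))
  →17  S(S(S(S(S(S(add(add(SSSZ, mul(Z, SSSZ)), add(Z, Z))))))))
  →18  S(S(S(S(S(S(add(S(add(SSZ, mul(Z, SSSZ))), add(Z, Z))))))))
  →19  S(S(S(S(S(S(S(add(add(SSZ, mul(Z, SSSZ)), add(Z, Z)))))))))
  →20  S(S(S(S(S(S(S(add(S(add(SZ, mul(Z, SSSZ))), add(Z, Z)))))))))
  →21  S(S(S(S(S(S(S(S(add(add(SZ, mul(Z, SSSZ)), add(Z, Z))))))))))
  →22  S(S(S(S(S(S(S(S(add(S(add(Z, mul(Z, SSSZ))), add(Z, Z))))))))))
  →23  S(S(S(S(S(S(S(S(S(add(add(Z, mul(Z, SSSZ)), add(Z, Z)))))))))))
  →24  S(S(S(S(S(S(S(S(S(add(mul(Z, SSSZ), add(Z, Z)))))))))))
  →25  S(S(S(S(S(S(S(S(S(add(Z, add(Z, Z)))))))))))
  →26  S(S(S(S(S(S(S(S(S(add(Z, Z))))))))))
  →27  S^9(Z)

Term B:
  start: add(mul(SZ, SSSZ), add(add(SSZ, SZ), SSZ))
  →1  add(add(SSSZ, mul(Z, SSSZ)), add(add(SSZ, SZ), SSZ))
  →2  add(S(add(SSZ, mul(Z, SSSZ))), add(add(SSZ, SZ), SSZ))
  →3  S(add(add(SSZ, mul(Z, SSSZ)), add(add(SSZ, SZ), SSZ)))
  →4  S(add(S(add(SZ, mul(Z, SSSZ))), add(add(SSZ, SZ), SSZ)))
  →5  S(S(add(add(SZ, mul(Z, SSSZ)), add(add(SSZ, SZ), SSZ))))
  →6  S(S(add(S(add(Z, mul(Z, SSSZ))), add(add(SSZ, SZ), SSZ))))
  →7  S(S(S(add(add(Z, mul(Z, SSSZ)), add(add(SSZ, SZ), SSZ)))))
  →8  S(S(S(add(mul(Z, SSSZ), add(add(SSZ, SZ), SSZ)))))
  →9  S(S(S(add(Z, add(add(SSZ, SZ), SSZ)))))
  →10  S(S(S(add(add(SSZ, SZ), SSZ))))
  →11  S(S(S(add(S(add(SZ, SZ)), SSZ))))
  →12  S(S(S(S(add(add(SZ, SZ), SSZ)))))
  →13  S(S(S(S(add(S(add(Z, SZ)), SSZ)))))
  →14  S(S(S(S(S(add(add(Z, SZ), SSZ))))))
  →15  S(S(S(S(S(add(SZ, SSZ))))))
  →16  S(S(S(S(S(S(add(Z, SSZ)))))))
  →17  S^8(Z)

Answer: DIFFERENT — A ⇓ S^9(Z), B ⇓ S^8(Z)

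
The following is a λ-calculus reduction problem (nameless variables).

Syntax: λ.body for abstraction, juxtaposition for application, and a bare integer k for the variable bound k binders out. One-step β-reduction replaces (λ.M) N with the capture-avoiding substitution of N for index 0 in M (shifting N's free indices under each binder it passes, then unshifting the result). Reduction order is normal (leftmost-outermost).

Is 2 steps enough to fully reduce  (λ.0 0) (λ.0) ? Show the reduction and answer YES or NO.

  start: (λ.0 0) (λ.0)
  step 1: (λ.0) (λ.0)
  step 2: λ.0

Answer: YES — reaches normal form λ.0 in 2 ≤ 2 steps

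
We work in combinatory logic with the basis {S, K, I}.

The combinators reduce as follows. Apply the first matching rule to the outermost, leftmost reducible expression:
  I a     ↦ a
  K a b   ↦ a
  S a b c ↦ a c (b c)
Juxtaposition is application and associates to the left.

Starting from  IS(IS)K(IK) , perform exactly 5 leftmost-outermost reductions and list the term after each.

  start: IS(IS)K(IK)
  →1  S(IS)K(IK)
  →2  IS(IK)(K(IK))
  →3  S(IK)(K(IK))
  →4  SK(K(IK))
  →5  SK(KK)

Answer: after 5 steps: SK(KK)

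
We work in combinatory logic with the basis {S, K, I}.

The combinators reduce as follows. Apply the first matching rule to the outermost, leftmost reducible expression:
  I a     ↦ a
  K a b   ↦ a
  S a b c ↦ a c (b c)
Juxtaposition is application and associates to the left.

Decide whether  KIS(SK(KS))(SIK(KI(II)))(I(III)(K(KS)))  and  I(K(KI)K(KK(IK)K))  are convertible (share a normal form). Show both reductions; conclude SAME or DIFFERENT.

Answer: SAME — A ⇓ I, B ⇓ I

Reduction:
Term A:
  start: KIS(SK(KS))(SIK(KI(II)))(I(III)(K(KS)))
  step 1: I(SK(KS))(SIK(KI(II)))(I(III)(K(KS)))
  step 2: SK(KS)(SIK(KI(II)))(I(III)(K(KS)))
  step 3: K(SIK(KI(II)))(KS(SIK(KI(II))))(I(III)(K(KS)))
  step 4: SIK(KI(II))(I(III)(K(KS)))
  step 5: I(KI(II))(K(KI(II)))(I(III)(K(KS)))
  step 6: KI(II)(K(KI(II)))(I(III)(K(KS)))
  step 7: I(K(KI(II)))(I(III)(K(KS)))
  step 8: K(KI(II))(I(III)(K(KS)))
  step 9: KI(II)
  step 10: I

Term B:
  start: I(K(KI)K(KK(IK)K))
  step 1: K(KI)K(KK(IK)K)
  step 2: KI(KK(IK)K)
  step 3: I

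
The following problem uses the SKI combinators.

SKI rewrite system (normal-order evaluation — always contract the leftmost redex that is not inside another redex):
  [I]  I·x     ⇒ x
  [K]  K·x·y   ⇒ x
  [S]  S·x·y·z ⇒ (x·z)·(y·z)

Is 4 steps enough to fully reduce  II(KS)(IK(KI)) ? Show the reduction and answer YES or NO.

  start: II(KS)(IK(KI))
  →1  I(KS)(IK(KI))
  →2  KS(IK(KI))
  →3  S

Answer: YES — reaches normal form S in 3 ≤ 4 steps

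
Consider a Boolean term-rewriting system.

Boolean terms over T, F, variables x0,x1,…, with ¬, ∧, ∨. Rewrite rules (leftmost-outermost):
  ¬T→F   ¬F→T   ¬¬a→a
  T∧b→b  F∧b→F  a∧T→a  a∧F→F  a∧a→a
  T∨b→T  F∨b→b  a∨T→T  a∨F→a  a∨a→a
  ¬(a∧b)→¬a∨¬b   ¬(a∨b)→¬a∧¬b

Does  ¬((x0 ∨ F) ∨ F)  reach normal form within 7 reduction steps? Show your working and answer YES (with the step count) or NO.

  start: ¬((x0 ∨ F) ∨ F)
  [1] ¬(x0 ∨ F) ∧ ¬F
  [2] (¬x0 ∧ ¬F) ∧ ¬F
  [3] (¬x0 ∧ T) ∧ ¬F
  [4] ¬x0 ∧ ¬F
  [5] ¬x0 ∧ T
  [6] ¬x0

Answer: YES — reaches normal form ¬x0 in 6 ≤ 7 steps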